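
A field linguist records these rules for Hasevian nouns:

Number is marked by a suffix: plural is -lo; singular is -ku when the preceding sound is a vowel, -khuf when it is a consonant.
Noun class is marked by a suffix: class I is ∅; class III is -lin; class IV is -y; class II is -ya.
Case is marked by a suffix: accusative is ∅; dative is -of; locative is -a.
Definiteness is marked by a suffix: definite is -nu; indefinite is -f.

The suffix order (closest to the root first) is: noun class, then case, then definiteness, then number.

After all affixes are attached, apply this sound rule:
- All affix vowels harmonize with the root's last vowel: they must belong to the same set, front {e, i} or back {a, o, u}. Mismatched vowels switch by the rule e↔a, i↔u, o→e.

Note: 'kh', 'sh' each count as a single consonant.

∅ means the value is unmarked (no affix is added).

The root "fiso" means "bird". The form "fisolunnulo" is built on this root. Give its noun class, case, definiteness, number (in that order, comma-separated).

Segment: fiso-lin-nu-lo.
noun class: -lin → class III.
case: ∅ → accusative.
definiteness: -nu → definite.
number: -lo → plural.

class III, accusative, definite, plural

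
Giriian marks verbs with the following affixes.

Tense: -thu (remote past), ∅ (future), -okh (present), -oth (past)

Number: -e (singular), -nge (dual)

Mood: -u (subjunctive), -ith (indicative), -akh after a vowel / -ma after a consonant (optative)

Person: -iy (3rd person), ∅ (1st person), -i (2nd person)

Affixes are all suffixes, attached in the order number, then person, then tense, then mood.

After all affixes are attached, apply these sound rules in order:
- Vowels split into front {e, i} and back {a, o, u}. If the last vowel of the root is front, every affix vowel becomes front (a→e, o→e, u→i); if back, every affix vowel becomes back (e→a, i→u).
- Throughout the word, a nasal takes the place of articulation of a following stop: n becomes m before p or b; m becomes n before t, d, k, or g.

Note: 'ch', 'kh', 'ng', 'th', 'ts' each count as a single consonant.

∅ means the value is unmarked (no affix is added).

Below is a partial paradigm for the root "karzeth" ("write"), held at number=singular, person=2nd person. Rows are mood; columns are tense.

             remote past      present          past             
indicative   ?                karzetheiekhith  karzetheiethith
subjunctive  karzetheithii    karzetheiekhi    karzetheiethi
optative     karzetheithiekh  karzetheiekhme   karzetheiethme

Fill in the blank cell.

karzetheithiith

Attach number singular -e → karzethe.
Attach person 2nd person -i → karzethei.
Attach tense remote past -thu → karzetheithu.
Attach mood indicative -ith → karzetheithuith.
Apply vowel harmony: karzetheithuith → karzetheithiith.
Nasal assimilation: no change.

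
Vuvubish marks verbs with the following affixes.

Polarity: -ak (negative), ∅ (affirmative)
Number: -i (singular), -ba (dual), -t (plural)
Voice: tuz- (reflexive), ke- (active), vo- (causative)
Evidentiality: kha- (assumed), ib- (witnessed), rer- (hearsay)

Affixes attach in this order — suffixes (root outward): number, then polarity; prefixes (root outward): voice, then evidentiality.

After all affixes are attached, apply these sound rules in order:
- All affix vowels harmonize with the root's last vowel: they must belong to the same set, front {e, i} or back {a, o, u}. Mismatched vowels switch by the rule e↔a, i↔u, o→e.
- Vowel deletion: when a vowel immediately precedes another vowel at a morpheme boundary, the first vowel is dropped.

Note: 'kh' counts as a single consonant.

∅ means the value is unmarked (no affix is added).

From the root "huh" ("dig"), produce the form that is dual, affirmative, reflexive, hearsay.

Attach number dual -ba → huhba.
Attach voice reflexive tuz- → tuzhuhba.
Attach evidentiality hearsay rer- → rertuzhuhba.
polarity = affirmative: zero marking, form stays rertuzhuhba.
Apply vowel harmony: rertuzhuhba → rartuzhuhba.
Vowel deletion: no change.

rartuzhuhba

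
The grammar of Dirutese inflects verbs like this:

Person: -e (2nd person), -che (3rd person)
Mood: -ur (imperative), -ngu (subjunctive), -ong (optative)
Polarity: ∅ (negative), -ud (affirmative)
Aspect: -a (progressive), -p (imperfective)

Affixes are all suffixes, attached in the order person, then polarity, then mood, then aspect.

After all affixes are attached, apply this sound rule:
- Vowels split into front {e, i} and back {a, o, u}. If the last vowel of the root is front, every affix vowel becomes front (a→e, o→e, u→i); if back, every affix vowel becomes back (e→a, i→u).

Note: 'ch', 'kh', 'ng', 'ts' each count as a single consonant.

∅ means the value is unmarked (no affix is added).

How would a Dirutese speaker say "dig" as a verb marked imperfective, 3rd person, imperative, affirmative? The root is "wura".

wurachaudurp

Attach person 3rd person -che → wurache.
Attach polarity affirmative -ud → wuracheud.
Attach mood imperative -ur → wuracheudur.
Attach aspect imperfective -p → wuracheudurp.
Apply vowel harmony: wuracheudurp → wurachaudurp.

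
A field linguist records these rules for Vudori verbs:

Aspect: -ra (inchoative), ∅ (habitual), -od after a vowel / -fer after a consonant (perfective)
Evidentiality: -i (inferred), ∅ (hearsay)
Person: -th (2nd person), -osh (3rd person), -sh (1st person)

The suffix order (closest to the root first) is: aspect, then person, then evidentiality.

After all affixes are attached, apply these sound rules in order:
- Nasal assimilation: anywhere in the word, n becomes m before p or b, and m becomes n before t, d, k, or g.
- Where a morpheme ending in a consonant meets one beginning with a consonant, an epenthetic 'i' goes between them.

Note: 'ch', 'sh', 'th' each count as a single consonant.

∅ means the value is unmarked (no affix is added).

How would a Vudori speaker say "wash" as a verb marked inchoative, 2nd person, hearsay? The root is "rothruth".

rothruthirath

Attach aspect inchoative -ra → rothruthra.
Attach person 2nd person -th → rothruthrath.
evidentiality = hearsay: zero marking, form stays rothruthrath.
Nasal assimilation: no change.
Apply epenthesis: rothruthrath → rothruthirath.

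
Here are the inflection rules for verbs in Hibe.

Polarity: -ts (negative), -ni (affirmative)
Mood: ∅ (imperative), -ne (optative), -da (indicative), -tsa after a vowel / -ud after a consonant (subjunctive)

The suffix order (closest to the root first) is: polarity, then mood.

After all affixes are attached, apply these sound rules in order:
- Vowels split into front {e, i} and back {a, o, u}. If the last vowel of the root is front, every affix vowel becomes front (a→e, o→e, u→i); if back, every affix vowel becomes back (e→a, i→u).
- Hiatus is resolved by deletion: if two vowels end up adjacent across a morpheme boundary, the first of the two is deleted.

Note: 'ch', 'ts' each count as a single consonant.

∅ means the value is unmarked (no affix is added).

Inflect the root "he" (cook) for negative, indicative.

Attach polarity negative -ts → hets.
Attach mood indicative -da → hetsda.
Apply vowel harmony: hetsda → hetsde.
Vowel deletion: no change.

hetsde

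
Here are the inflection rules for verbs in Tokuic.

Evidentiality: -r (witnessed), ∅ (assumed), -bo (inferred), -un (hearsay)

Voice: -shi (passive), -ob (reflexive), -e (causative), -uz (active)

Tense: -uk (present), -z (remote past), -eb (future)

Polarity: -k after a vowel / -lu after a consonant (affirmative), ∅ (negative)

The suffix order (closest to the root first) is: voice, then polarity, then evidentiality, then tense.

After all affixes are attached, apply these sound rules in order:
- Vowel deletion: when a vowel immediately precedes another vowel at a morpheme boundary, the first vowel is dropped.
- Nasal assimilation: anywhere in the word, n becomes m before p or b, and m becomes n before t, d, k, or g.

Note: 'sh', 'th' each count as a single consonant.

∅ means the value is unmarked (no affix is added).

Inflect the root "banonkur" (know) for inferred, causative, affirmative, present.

Attach voice causative -e → banonkure.
Attach polarity affirmative -k (after vowel 'e') → banonkurek.
Attach evidentiality inferred -bo → banonkurekbo.
Attach tense present -uk → banonkurekbouk.
Apply vowel deletion: banonkurekbouk → banonkurekbuk.
Nasal assimilation: no change.

banonkurekbuk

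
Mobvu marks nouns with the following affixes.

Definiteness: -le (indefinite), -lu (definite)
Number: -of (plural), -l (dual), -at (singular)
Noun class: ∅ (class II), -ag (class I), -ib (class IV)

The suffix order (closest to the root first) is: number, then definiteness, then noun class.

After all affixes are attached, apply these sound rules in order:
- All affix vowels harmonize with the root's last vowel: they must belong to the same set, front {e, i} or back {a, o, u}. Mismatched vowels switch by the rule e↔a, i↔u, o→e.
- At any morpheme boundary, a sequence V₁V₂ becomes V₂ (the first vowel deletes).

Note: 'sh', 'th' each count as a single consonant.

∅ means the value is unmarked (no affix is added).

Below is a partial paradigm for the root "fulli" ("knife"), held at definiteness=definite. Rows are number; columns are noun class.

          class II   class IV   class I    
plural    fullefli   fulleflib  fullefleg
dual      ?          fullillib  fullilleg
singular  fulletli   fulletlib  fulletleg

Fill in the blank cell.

fullilli

Attach number dual -l → fullil.
Attach definiteness definite -lu → fullillu.
noun class = class II: zero marking, form stays fullillu.
Apply vowel harmony: fullillu → fullilli.
Vowel deletion: no change.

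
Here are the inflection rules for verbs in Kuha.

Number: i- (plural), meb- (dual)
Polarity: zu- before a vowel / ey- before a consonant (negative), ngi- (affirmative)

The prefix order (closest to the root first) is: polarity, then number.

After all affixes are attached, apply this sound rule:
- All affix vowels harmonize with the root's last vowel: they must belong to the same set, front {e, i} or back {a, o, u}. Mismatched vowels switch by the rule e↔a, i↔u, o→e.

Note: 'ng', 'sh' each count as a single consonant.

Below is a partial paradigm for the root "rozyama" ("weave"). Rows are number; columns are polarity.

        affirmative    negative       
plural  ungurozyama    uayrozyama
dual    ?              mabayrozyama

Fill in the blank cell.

mabngurozyama

Attach polarity affirmative ngi- → ngirozyama.
Attach number dual meb- → mebngirozyama.
Apply vowel harmony: mebngirozyama → mabngurozyama.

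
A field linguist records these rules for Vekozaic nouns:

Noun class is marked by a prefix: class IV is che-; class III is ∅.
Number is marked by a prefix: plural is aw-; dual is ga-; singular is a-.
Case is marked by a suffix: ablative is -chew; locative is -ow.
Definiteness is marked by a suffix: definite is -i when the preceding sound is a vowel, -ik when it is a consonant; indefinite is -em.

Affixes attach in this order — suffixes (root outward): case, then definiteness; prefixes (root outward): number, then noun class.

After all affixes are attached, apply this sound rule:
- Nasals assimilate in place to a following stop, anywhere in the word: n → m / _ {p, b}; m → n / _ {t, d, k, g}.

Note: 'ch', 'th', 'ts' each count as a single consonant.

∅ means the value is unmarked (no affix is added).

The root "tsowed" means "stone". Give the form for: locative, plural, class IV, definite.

Attach case locative -ow → tsowedow.
Attach number plural aw- → awtsowedow.
Attach definiteness definite -ik (after consonant 'w') → awtsowedowik.
Attach noun class class IV che- → cheawtsowedowik.
Nasal assimilation: no change.

cheawtsowedowik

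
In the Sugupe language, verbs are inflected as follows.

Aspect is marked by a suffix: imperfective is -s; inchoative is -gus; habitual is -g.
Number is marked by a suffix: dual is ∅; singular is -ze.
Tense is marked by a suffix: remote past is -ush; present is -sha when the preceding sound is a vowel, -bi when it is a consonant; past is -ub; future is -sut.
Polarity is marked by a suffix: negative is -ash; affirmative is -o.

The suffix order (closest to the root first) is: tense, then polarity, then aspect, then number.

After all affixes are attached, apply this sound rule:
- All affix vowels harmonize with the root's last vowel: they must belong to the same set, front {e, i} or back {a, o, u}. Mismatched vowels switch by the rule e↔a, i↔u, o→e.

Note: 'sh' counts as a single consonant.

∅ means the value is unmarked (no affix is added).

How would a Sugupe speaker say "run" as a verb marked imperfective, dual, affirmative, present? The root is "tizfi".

Attach tense present -sha (after vowel 'i') → tizfisha.
Attach polarity affirmative -o → tizfishao.
Attach aspect imperfective -s → tizfishaos.
number = dual: zero marking, form stays tizfishaos.
Apply vowel harmony: tizfishaos → tizfishees.

tizfishees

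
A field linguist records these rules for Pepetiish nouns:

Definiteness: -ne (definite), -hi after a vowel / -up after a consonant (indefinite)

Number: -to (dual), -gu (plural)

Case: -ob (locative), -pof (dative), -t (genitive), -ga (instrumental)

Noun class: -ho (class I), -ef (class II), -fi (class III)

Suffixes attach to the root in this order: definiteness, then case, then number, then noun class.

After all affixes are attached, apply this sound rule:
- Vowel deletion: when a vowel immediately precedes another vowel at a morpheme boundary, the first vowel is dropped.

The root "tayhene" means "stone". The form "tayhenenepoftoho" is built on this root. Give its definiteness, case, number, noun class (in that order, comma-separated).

Segment: tayhene-ne-pof-to-ho.
definiteness: -ne → definite.
case: -pof → dative.
number: -to → dual.
noun class: -ho → class I.

definite, dative, dual, class I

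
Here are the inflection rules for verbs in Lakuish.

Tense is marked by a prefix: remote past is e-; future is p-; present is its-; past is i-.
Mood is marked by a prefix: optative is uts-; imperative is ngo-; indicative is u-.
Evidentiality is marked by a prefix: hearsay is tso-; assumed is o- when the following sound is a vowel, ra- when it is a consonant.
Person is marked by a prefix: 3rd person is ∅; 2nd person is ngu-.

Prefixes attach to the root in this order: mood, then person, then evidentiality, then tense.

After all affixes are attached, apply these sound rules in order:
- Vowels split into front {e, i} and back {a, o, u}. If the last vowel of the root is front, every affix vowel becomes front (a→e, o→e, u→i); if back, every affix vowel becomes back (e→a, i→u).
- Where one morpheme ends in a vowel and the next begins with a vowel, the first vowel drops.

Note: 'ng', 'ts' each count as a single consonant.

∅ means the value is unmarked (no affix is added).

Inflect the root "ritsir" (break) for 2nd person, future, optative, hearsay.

Attach mood optative uts- → utsritsir.
Attach person 2nd person ngu- → nguutsritsir.
Attach evidentiality hearsay tso- → tsonguutsritsir.
Attach tense future p- → ptsonguutsritsir.
Apply vowel harmony: ptsonguutsritsir → ptsengiitsritsir.
Apply vowel deletion: ptsengiitsritsir → ptsengitsritsir.

ptsengitsritsir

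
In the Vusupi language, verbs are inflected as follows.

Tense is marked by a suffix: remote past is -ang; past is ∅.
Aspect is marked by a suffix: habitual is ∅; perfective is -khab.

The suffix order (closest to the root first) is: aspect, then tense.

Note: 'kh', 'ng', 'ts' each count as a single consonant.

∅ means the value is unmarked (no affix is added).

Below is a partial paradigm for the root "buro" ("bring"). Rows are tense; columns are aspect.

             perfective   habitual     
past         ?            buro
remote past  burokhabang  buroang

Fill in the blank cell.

burokhab

Attach aspect perfective -khab → burokhab.
tense = past: zero marking, form stays burokhab.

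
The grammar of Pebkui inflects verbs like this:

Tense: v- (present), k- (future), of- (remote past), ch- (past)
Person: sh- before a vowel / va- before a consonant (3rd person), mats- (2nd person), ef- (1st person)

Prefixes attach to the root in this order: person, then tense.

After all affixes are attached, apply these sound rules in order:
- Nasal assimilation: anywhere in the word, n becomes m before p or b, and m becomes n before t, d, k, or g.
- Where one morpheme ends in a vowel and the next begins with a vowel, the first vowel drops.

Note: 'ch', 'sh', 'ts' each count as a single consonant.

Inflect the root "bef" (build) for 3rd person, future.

Attach person 3rd person va- (before consonant 'b') → vabef.
Attach tense future k- → kvabef.
Nasal assimilation: no change.
Vowel deletion: no change.

kvabef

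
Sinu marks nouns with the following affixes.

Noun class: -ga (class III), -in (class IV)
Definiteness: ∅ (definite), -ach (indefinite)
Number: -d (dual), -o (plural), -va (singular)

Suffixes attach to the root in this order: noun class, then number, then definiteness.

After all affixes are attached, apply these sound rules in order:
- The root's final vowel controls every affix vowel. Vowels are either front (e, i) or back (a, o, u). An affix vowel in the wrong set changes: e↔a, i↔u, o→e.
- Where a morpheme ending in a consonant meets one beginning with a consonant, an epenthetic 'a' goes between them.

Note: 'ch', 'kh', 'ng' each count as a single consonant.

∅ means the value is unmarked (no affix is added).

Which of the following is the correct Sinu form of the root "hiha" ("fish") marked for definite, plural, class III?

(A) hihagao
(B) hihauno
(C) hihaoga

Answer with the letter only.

Attach noun class class III -ga → hihaga.
Attach number plural -o → hihagao.
definiteness = definite: zero marking, form stays hihagao.
Vowel harmony: no change.
Epenthesis: no change.
So the correct form is hihagao, option (A).
(C) hihaoga is wrong: it has the affixes in the wrong order.
(B) hihauno is wrong: it uses class IV instead of class III for noun class.

A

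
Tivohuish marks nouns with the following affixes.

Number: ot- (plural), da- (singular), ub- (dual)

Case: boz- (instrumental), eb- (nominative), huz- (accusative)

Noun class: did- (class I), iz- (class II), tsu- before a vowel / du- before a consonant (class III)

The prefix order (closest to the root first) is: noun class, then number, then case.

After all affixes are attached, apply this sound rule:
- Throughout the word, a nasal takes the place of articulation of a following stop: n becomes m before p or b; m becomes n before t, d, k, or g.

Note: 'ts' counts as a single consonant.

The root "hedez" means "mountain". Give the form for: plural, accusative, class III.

huzotduhedez

Attach noun class class III du- (before consonant 'h') → duhedez.
Attach number plural ot- → otduhedez.
Attach case accusative huz- → huzotduhedez.
Nasal assimilation: no change.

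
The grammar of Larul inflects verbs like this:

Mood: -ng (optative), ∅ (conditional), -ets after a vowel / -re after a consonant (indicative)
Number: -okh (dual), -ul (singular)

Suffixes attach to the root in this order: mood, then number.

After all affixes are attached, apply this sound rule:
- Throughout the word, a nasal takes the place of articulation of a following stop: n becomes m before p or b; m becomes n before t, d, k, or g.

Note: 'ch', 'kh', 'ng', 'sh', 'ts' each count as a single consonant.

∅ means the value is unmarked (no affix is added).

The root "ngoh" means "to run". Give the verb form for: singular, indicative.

ngohreul

Attach mood indicative -re (after consonant 'h') → ngohre.
Attach number singular -ul → ngohreul.
Nasal assimilation: no change.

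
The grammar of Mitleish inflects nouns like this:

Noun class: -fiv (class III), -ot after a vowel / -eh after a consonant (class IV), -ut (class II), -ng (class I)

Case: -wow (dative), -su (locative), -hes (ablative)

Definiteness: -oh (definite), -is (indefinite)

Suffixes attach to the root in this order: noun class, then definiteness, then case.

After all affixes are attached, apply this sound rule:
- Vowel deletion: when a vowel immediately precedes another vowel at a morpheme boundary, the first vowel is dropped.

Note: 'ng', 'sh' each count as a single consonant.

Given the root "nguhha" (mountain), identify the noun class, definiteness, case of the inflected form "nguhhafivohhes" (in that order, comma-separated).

class III, definite, ablative

Segment: nguhha-fiv-oh-hes.
noun class: -fiv → class III.
definiteness: -oh → definite.
case: -hes → ablative.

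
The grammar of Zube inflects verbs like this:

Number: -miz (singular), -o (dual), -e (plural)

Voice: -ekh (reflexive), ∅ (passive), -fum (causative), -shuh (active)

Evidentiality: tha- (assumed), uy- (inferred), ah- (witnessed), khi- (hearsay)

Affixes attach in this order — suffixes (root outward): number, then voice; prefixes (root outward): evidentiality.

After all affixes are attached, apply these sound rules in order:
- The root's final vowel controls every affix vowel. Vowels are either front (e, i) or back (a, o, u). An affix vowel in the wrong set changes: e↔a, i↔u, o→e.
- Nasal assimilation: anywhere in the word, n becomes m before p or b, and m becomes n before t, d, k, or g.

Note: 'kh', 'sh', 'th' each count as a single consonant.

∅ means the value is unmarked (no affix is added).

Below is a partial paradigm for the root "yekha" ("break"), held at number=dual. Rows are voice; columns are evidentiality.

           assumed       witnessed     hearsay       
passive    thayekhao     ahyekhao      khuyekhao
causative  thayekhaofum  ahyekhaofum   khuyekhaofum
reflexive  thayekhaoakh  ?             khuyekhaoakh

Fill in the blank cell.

ahyekhaoakh

Attach evidentiality witnessed ah- → ahyekha.
Attach number dual -o → ahyekhao.
Attach voice reflexive -ekh → ahyekhaoekh.
Apply vowel harmony: ahyekhaoekh → ahyekhaoakh.
Nasal assimilation: no change.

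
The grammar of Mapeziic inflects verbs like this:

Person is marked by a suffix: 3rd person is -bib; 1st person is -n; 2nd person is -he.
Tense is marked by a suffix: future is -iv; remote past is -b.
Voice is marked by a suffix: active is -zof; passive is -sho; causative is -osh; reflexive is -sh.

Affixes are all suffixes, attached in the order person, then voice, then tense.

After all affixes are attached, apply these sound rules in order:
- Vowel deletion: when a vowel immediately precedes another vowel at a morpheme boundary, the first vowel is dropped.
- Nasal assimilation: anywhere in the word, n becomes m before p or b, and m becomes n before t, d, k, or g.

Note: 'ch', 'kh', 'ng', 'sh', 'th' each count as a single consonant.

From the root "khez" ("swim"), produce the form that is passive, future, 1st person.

kheznshiv

Attach person 1st person -n → khezn.
Attach voice passive -sho → kheznsho.
Attach tense future -iv → kheznshoiv.
Apply vowel deletion: kheznshoiv → kheznshiv.
Nasal assimilation: no change.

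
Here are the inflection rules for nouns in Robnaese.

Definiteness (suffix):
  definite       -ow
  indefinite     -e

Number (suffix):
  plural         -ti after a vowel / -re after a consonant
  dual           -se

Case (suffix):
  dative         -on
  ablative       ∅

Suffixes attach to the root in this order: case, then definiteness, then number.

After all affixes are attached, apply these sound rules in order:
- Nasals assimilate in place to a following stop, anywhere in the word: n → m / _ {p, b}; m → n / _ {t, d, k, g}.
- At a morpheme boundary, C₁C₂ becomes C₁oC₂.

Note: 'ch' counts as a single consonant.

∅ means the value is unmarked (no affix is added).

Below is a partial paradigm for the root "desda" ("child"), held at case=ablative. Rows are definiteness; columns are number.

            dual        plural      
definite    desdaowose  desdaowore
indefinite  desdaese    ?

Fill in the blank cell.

desdaeti

case = ablative: zero marking, form stays desda.
Attach definiteness indefinite -e → desdae.
Attach number plural -ti (after vowel 'e') → desdaeti.
Nasal assimilation: no change.
Epenthesis: no change.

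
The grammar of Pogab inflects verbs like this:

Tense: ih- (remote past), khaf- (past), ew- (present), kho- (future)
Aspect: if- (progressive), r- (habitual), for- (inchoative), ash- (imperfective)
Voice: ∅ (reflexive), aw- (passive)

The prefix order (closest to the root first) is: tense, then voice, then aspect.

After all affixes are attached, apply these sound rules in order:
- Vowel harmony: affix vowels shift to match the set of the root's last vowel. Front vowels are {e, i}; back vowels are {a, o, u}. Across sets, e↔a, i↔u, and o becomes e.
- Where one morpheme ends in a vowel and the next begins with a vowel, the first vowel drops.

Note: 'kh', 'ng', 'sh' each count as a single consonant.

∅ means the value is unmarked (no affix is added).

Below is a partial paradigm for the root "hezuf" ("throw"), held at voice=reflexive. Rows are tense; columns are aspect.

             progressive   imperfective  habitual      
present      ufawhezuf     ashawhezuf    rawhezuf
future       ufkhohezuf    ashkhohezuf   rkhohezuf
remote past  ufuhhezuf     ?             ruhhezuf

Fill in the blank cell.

ashuhhezuf

Attach tense remote past ih- → ihhezuf.
voice = reflexive: zero marking, form stays ihhezuf.
Attach aspect imperfective ash- → ashihhezuf.
Apply vowel harmony: ashihhezuf → ashuhhezuf.
Vowel deletion: no change.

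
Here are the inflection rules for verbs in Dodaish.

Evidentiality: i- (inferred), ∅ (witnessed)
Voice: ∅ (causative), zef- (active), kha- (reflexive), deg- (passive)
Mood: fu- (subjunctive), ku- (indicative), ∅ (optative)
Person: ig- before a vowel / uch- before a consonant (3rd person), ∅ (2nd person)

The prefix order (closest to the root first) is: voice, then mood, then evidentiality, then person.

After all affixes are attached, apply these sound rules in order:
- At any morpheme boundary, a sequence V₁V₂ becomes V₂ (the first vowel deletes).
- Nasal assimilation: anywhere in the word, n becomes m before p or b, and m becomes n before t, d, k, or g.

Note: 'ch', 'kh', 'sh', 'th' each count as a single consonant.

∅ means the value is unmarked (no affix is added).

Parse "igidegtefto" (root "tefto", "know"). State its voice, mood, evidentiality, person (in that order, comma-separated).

Segment: ig-i-deg-tefto.
voice: deg- → passive.
mood: ∅ → optative.
evidentiality: i- → inferred.
person: ig/uch- → 3rd person.

passive, optative, inferred, 3rd person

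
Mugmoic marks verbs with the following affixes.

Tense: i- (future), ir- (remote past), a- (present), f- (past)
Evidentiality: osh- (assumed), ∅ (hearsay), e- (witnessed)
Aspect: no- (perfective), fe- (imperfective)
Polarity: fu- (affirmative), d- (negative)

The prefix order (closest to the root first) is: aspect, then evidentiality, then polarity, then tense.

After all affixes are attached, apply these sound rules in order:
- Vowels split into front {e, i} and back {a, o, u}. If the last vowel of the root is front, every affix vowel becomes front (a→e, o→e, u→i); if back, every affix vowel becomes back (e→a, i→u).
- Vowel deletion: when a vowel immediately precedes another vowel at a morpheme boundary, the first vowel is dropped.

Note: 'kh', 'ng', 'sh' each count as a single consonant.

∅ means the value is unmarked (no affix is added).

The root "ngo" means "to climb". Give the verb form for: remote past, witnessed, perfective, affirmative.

Attach aspect perfective no- → nongo.
Attach evidentiality witnessed e- → enongo.
Attach polarity affirmative fu- → fuenongo.
Attach tense remote past ir- → irfuenongo.
Apply vowel harmony: irfuenongo → urfuanongo.
Apply vowel deletion: urfuanongo → urfanongo.

urfanongo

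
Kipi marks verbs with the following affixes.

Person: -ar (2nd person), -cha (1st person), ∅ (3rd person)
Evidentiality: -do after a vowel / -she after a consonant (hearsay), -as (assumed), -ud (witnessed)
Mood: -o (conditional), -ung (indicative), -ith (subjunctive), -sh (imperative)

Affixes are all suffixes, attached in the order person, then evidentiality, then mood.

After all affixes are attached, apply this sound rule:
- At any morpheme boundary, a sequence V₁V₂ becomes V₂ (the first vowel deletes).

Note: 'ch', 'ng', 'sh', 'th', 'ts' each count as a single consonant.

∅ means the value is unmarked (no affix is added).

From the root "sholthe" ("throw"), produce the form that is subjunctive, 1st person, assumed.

sholthechasith

Attach person 1st person -cha → sholthecha.
Attach evidentiality assumed -as → sholthechaas.
Attach mood subjunctive -ith → sholthechaasith.
Apply vowel deletion: sholthechaasith → sholthechasith.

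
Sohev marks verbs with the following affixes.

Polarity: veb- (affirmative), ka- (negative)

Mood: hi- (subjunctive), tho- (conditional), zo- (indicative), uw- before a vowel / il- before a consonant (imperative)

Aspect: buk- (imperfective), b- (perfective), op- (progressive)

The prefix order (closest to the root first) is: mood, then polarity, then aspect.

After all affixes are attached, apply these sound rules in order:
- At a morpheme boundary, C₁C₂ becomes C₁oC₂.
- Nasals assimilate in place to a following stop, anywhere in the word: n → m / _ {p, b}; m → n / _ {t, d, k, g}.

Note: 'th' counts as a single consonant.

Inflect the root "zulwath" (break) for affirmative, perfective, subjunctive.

bovebohizulwath

Attach mood subjunctive hi- → hizulwath.
Attach polarity affirmative veb- → vebhizulwath.
Attach aspect perfective b- → bvebhizulwath.
Apply epenthesis: bvebhizulwath → bovebohizulwath.
Nasal assimilation: no change.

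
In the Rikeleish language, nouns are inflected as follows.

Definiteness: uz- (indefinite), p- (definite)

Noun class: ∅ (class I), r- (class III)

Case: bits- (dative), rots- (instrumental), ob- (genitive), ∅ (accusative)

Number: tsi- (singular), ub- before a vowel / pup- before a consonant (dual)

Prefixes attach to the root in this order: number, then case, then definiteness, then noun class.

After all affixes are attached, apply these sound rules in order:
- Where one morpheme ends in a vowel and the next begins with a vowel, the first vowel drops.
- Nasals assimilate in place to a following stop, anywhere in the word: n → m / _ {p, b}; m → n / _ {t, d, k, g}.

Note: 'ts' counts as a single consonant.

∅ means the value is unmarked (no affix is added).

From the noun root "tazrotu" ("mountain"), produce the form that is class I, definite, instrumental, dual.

Attach number dual pup- (before consonant 't') → puptazrotu.
Attach case instrumental rots- → rotspuptazrotu.
Attach definiteness definite p- → protspuptazrotu.
noun class = class I: zero marking, form stays protspuptazrotu.
Vowel deletion: no change.
Nasal assimilation: no change.

protspuptazrotu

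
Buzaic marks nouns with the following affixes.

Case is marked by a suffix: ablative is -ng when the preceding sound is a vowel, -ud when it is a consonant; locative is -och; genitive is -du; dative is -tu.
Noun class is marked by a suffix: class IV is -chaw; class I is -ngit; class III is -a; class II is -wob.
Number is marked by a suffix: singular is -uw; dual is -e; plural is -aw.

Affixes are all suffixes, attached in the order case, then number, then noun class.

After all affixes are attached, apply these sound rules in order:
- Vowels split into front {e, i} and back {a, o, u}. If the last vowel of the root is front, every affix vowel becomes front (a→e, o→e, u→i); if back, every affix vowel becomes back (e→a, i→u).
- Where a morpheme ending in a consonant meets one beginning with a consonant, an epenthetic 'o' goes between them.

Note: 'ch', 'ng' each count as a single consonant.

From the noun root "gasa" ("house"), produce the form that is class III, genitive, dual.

Attach case genitive -du → gasadu.
Attach number dual -e → gasadue.
Attach noun class class III -a → gasaduea.
Apply vowel harmony: gasaduea → gasaduaa.
Epenthesis: no change.

gasaduaa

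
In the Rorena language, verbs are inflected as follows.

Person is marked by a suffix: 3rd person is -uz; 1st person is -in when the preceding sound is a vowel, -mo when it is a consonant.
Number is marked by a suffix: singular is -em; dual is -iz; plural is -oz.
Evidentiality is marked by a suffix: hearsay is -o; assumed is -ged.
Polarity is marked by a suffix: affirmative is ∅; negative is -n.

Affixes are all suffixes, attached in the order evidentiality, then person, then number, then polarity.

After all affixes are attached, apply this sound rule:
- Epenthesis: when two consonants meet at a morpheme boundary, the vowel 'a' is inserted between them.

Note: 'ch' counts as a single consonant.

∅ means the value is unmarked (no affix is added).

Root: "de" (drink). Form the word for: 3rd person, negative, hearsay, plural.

deouzozan

Attach evidentiality hearsay -o → deo.
Attach person 3rd person -uz → deouz.
Attach number plural -oz → deouzoz.
Attach polarity negative -n → deouzozn.
Apply epenthesis: deouzozn → deouzozan.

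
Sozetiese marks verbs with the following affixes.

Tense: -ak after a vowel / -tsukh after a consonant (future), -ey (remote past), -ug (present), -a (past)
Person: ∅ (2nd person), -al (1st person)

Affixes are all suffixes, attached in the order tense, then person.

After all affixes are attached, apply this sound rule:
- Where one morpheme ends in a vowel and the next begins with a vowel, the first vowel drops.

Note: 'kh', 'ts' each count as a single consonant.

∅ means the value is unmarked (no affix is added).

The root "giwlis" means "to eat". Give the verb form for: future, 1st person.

giwlistsukhal

Attach tense future -tsukh (after consonant 's') → giwlistsukh.
Attach person 1st person -al → giwlistsukhal.
Vowel deletion: no change.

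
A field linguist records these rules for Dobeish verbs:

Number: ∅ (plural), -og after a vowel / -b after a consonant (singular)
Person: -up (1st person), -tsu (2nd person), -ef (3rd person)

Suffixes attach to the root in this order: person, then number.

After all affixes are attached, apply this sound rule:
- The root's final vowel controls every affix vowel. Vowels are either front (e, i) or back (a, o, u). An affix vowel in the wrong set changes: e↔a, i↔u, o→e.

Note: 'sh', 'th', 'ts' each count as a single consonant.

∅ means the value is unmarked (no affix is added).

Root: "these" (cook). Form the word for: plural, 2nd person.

thesetsi

Attach person 2nd person -tsu → thesetsu.
number = plural: zero marking, form stays thesetsu.
Apply vowel harmony: thesetsu → thesetsi.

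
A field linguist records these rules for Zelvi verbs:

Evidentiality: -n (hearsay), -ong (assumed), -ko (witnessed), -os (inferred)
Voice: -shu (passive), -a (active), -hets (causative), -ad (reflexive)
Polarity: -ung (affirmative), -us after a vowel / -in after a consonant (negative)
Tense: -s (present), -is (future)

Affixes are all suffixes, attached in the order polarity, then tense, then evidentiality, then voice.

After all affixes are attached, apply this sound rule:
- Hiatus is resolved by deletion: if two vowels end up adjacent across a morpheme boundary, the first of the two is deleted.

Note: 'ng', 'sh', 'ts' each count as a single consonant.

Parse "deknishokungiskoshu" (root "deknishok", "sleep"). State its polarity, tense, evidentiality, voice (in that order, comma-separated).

Segment: deknishok-ung-is-ko-shu.
polarity: -ung → affirmative.
tense: -is → future.
evidentiality: -ko → witnessed.
voice: -shu → passive.

affirmative, future, witnessed, passive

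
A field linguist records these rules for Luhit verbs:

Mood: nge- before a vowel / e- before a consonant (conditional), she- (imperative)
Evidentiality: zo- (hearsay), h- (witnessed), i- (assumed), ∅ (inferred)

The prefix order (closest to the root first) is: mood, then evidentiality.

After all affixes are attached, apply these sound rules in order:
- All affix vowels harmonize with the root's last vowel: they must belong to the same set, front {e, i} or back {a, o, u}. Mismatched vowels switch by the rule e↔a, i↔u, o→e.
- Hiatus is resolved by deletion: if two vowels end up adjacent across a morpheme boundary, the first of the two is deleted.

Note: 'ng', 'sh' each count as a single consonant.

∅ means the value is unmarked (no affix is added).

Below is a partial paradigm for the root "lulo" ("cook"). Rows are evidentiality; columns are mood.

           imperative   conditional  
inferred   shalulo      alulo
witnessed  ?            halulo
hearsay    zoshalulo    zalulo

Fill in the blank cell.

hshalulo

Attach mood imperative she- → shelulo.
Attach evidentiality witnessed h- → hshelulo.
Apply vowel harmony: hshelulo → hshalulo.
Vowel deletion: no change.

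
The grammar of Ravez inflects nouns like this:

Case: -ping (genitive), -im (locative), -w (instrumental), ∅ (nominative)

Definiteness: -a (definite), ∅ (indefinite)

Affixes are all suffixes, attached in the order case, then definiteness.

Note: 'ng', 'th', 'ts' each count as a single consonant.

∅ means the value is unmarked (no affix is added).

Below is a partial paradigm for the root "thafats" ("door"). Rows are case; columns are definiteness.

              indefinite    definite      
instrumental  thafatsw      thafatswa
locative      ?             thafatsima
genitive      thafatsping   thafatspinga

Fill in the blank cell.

thafatsim

Attach case locative -im → thafatsim.
definiteness = indefinite: zero marking, form stays thafatsim.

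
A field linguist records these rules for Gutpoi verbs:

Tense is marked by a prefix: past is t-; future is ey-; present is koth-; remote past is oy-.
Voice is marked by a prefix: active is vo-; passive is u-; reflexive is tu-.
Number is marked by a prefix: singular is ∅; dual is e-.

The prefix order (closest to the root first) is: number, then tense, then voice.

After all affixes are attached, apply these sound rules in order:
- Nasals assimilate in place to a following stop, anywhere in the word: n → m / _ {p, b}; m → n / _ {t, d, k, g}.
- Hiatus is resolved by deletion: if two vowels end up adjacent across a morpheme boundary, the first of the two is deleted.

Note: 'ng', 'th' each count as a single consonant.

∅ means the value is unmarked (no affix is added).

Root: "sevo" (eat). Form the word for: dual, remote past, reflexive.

Attach number dual e- → esevo.
Attach tense remote past oy- → oyesevo.
Attach voice reflexive tu- → tuoyesevo.
Nasal assimilation: no change.
Apply vowel deletion: tuoyesevo → toyesevo.

toyesevo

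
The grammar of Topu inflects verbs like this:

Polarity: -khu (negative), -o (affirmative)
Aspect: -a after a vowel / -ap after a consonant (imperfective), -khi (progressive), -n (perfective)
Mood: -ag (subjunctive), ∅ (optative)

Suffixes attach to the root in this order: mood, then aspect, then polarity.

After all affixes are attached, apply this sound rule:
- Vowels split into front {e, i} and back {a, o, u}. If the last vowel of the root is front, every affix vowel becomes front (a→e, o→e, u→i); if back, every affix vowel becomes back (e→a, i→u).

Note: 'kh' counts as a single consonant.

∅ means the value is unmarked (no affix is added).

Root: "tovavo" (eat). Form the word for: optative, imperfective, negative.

tovavoakhu

mood = optative: zero marking, form stays tovavo.
Attach aspect imperfective -a (after vowel 'o') → tovavoa.
Attach polarity negative -khu → tovavoakhu.
Vowel harmony: no change.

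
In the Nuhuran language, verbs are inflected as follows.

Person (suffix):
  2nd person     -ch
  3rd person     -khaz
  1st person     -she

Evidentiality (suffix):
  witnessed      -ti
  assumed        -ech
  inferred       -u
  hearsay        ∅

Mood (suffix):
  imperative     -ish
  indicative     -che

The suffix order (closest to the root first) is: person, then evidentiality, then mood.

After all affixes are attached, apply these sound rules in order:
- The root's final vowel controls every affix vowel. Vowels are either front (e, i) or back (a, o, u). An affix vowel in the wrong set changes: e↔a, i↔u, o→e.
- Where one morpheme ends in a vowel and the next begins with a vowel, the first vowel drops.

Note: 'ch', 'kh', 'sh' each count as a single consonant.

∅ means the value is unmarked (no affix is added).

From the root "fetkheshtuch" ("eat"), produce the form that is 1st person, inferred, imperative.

fetkheshtuchshush

Attach person 1st person -she → fetkheshtuchshe.
Attach evidentiality inferred -u → fetkheshtuchsheu.
Attach mood imperative -ish → fetkheshtuchsheuish.
Apply vowel harmony: fetkheshtuchsheuish → fetkheshtuchshauush.
Apply vowel deletion: fetkheshtuchshauush → fetkheshtuchshush.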